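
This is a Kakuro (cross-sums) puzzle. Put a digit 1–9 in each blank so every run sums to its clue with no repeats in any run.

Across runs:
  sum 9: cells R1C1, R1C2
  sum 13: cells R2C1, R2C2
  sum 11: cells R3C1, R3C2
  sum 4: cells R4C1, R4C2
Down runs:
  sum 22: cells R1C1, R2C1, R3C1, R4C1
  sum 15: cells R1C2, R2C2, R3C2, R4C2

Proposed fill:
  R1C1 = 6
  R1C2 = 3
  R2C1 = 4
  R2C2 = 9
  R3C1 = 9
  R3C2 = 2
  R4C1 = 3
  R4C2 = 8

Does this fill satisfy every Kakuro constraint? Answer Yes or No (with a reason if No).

No — the across run R4C1–R4C2 sums to 11, not 4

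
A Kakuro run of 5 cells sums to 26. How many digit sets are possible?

5 distinct digits from 1–9 sum between 15 and 35.

11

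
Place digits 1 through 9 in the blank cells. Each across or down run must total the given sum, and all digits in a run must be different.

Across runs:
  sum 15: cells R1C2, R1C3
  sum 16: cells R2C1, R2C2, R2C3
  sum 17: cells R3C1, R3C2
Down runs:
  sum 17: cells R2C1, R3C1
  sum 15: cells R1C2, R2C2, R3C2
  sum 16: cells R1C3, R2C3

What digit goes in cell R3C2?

8

17 in 2 cells must be {8,9}; 16 in 2 cells must be {7,9}.
Nothing is forced directly, so branch on R2C1, whose candidates are 8 or 9. If R2C1 = 9: then R2C3 would have to be in {1,2,3,4,5,6} for the 16 across but in {7,9} for the 16 down — contradiction. So R2C1 = 8.
R2C3 = 7: the only remaining digit allowed by both the 16 across and the 16 down.
R3C1 = 17 − 8 = 9 completes the 17 down.
R3C2 = 17 − 9 = 8 completes the 17 across.
R1C2 = 6: the only remaining digit allowed by both the 15 across and the 15 down.
R1C3 = 15 − 6 = 9 completes the 15 across.
R2C2 = 16 − 15 = 1 completes the 16 across.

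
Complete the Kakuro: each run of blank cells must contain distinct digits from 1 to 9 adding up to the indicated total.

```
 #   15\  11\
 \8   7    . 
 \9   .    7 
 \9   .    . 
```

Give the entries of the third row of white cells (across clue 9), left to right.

6 3

R1C2 = 8 − 7 = 1 completes the 8 across.
R2C1 = 9 − 7 = 2 completes the 9 across.
R3C1 = 15 − 9 = 6 completes the 15 down.
R3C2 = 9 − 6 = 3 completes the 9 across.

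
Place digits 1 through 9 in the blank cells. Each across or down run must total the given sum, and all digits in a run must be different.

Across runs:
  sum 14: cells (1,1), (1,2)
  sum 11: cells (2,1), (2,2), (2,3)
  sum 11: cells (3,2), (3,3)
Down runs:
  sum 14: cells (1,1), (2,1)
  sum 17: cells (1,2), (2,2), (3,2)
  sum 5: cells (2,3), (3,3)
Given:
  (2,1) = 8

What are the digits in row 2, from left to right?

(1,1) = 14 − 8 = 6 completes the 14 down.
(1,2) = 14 − 6 = 8 completes the 14 across.
Given what's placed, (2,2) must be 2 to fit the 11 across and 17 down.
(2,3) = 11 − 10 = 1 completes the 11 across.
(3,2) = 17 − 10 = 7 completes the 17 down.
(3,3) = 11 − 7 = 4 completes the 11 across.

8, 2, 1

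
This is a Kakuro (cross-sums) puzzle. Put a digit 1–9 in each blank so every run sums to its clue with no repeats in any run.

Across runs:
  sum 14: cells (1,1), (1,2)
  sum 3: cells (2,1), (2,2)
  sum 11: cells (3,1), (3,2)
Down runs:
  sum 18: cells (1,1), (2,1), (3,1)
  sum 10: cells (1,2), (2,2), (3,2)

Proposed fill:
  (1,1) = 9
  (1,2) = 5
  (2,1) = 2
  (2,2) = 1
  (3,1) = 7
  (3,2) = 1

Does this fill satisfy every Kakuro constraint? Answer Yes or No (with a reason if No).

No — the across run (3,1)–(3,2) sums to 8, not 11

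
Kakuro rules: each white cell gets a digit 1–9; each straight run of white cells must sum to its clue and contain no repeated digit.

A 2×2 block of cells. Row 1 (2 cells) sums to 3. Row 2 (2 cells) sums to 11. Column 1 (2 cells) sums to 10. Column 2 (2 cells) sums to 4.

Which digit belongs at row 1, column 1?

3 in 2 cells must be {1,2}; 4 in 2 cells must be {1,3}.
The 3 across and the 4 down share only 1, so (1,2) = 1.
(2,2) = 4 − 1 = 3 completes the 4 down.
(1,1) = 3 − 1 = 2 completes the 3 across.
(2,1) = 11 − 3 = 8 completes the 11 across.

2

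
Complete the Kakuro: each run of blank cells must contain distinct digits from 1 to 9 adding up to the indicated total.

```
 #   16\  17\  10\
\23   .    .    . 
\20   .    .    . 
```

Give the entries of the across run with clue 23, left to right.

9 8 6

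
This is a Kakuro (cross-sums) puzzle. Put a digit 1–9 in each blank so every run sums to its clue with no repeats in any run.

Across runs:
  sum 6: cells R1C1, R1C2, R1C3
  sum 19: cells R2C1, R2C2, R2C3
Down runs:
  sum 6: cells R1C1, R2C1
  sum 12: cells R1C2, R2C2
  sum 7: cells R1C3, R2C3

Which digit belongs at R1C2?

6 in 3 cells must be {1,2,3}.
The 6 across and the 12 down share only 3, so R1C2 = 3.
R2C2 = 12 − 3 = 9 completes the 12 down.
Nothing is forced directly, so branch on R2C1, whose candidates are 2 or 4. If R2C1 = 2: then R1C1 would have to be in {1,2} for the 6 across but in {4} for the 6 down — contradiction. So R2C1 = 4.
R1C1 = 6 − 4 = 2 completes the 6 down.
R1C3 = 6 − 5 = 1 completes the 6 across.
R2C3 = 19 − 13 = 6 completes the 19 across.

3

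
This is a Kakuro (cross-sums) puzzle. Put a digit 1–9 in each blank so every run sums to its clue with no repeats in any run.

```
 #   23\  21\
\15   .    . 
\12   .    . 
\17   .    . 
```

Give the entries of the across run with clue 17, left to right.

9, 8

17 in 2 cells must be {8,9}; 23 in 3 cells must be {6,8,9}.
Nothing is forced directly, so branch on R2C1, whose candidates are 8 or 9. If R2C1 = 9: then R2C2 would have to be in {3} for the 12 across but in {4,5,6,7,8,9} for the 21 down — contradiction. So R2C1 = 8.
R2C2 = 12 − 8 = 4 completes the 12 across.
Given what's placed, R3C1 must be 9 to fit the 17 across and 23 down.
R3C2 = 17 − 9 = 8 completes the 17 across.
R1C1 = 23 − 17 = 6 completes the 23 down.
R1C2 = 15 − 6 = 9 completes the 15 across.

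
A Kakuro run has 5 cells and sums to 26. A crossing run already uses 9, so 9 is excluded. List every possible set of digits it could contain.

5 distinct digits from 1–9 sum between 15 and 35.
Dropping sets that contain 9.

{1,4,6,7,8}; {2,3,6,7,8}; {2,4,5,7,8}; {3,4,5,6,8}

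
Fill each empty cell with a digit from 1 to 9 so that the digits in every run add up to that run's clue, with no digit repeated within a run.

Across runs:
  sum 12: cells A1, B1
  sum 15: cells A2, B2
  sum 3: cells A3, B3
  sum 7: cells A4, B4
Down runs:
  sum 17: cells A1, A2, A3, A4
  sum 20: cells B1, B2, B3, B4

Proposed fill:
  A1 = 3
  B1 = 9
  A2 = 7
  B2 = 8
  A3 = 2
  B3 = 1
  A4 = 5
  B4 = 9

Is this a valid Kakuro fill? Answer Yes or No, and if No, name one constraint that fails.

No — the down run B1–B4 sums to 27, not 20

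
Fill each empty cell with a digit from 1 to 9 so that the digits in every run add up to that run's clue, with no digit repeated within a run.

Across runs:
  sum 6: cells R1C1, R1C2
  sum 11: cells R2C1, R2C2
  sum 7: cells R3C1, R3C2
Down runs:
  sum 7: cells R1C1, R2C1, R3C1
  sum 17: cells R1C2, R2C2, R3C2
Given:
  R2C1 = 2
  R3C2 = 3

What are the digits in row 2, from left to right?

7 in 3 cells must be {1,2,4}.
Given what's placed, R1C2 must be 5 to fit the 6 across and 17 down.
R2C2 = 11 − 2 = 9 completes the 11 across.
R3C1 = 7 − 3 = 4 completes the 7 across.
R1C1 = 6 − 5 = 1 completes the 6 across.

2 9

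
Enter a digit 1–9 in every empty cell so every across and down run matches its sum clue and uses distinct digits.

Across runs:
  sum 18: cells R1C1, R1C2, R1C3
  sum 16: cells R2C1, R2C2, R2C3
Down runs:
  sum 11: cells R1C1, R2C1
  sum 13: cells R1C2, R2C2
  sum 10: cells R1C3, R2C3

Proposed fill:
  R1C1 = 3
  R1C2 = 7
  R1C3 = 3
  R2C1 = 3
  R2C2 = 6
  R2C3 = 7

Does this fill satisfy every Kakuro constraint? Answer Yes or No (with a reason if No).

No — the down run R1C1–R2C1 sums to 6, not 11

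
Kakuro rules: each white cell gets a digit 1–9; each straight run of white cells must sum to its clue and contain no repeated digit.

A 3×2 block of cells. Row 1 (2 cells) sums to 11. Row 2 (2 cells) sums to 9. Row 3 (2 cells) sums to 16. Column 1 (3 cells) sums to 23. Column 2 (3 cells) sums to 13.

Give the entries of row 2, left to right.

16 in 2 cells must be {7,9}; 23 in 3 cells must be {6,8,9}.
The 16 across and the 23 down share only 9, so (3,1) = 9.
(3,2) = 16 − 9 = 7 completes the 16 across.
Nothing is forced directly, so branch on (1,1), whose candidates are 6 or 8. If (1,1) = 8: then (1,2) would have to be in {3} for the 11 across but in {1,2,4,5} for the 13 down — contradiction. So (1,1) = 6.
(1,2) = 11 − 6 = 5 completes the 11 across.
(2,1) = 23 − 15 = 8 completes the 23 down.
(2,2) = 9 − 8 = 1 completes the 9 across.

8 1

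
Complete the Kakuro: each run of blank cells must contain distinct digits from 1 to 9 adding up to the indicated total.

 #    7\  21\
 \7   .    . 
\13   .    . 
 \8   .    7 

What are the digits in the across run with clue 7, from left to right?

7 in 3 cells must be {1,2,4}.
R2C1 = 4: only digit in both the 13-across and 7-down candidate sets.
R2C2 = 13 − 4 = 9 completes the 13 across.
R3C1 = 8 − 7 = 1 completes the 8 across.
R1C1 = 7 − 5 = 2 completes the 7 down.
R1C2 = 7 − 2 = 5 completes the 7 across.

2 5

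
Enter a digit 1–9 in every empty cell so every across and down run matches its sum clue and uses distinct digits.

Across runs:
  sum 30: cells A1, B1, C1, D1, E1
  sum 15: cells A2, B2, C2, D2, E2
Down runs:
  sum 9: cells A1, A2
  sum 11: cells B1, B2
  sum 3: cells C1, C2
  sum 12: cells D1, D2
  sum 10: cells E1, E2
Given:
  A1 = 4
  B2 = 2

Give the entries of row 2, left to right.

15 in 5 cells must be {1,2,3,4,5}; 3 in 2 cells must be {1,2}.
B1 = 11 − 2 = 9 completes the 11 down.
Given what's placed, C1 must be 2 to fit the 30 across and 3 down.
A2 = 9 − 4 = 5 completes the 9 down.
C2 = 3 − 2 = 1 completes the 3 down.
No cell is forced outright now. D2 can only be 3 or 4 (the digits allowed by both its 15 across and its 12 down). If D2 = 3: then D1 would have to be in {7,8} for the 30 across but in {9} for the 12 down — contradiction. So D2 = 4.
D1 = 12 − 4 = 8 completes the 12 down.
E1 = 30 − 23 = 7 completes the 30 across.
E2 = 15 − 12 = 3 completes the 15 across.

5 2 1 4 3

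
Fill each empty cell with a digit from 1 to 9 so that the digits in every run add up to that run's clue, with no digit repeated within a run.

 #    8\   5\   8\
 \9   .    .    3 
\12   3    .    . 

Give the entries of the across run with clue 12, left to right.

3, 4, 5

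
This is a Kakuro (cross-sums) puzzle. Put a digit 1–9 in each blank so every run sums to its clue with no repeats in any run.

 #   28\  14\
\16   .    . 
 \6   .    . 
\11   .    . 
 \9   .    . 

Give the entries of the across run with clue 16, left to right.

9 7

16 in 2 cells must be {7,9}.
Only 7 fits R1C2 under both its across sum 16 and down sum 14.
R1C1 = 16 − 7 = 9 completes the 16 across.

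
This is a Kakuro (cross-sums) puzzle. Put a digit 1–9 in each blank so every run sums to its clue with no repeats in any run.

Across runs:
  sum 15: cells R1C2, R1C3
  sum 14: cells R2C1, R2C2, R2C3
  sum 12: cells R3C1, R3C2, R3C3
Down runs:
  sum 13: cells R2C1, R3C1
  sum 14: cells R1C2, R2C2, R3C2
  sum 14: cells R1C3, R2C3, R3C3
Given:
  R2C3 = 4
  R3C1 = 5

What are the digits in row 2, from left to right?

R2C1 = 13 − 5 = 8 completes the 13 down.
R2C2 = 14 − 12 = 2 completes the 14 across.
No cell is forced outright now. R3C2 can only be 3 or 4 (the digits allowed by both its 12 across and its 14 down). If R3C2 = 3: that forces R1C2 = 9, after which R1C3 would have to be in {6} for the 15 across but in {1,2,3,7,8,9} for the 14 down — contradiction. So R3C2 = 4.
R1C2 = 14 − 6 = 8 completes the 14 down.
R1C3 = 15 − 8 = 7 completes the 15 across.
R3C3 = 12 − 9 = 3 completes the 12 across.

8, 2, 4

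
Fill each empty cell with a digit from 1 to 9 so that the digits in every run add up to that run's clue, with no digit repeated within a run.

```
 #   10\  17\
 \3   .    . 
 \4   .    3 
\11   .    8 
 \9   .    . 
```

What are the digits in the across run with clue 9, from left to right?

4, 5

3 in 2 cells must be {1,2}; 4 in 2 cells must be {1,3}; 10 in 4 cells must be {1,2,3,4}.
R2C1 = 4 − 3 = 1 completes the 4 across.
R3C1 = 11 − 8 = 3 completes the 11 across.
R1C1 = 2: the only remaining digit allowed by both the 3 across and the 10 down.
R1C2 = 3 − 2 = 1 completes the 3 across.
R4C1 = 10 − 6 = 4 completes the 10 down.
R4C2 = 9 − 4 = 5 completes the 9 across.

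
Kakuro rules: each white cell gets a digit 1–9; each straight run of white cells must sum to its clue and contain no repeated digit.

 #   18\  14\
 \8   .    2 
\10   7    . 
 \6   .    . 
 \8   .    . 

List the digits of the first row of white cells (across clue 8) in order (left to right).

R1C1 = 8 − 2 = 6 completes the 8 across.
R2C2 = 10 − 7 = 3 completes the 10 across.
No cell is forced outright now. R4C2 can only be 1 or 5 (the digits allowed by both its 8 across and its 14 down). If R4C2 = 1: then R3C2 would have to be in {1,2,4,5} for the 6 across but in {8} for the 14 down — contradiction. So R4C2 = 5.
R3C2 = 14 − 10 = 4 completes the 14 down.
R4C1 = 8 − 5 = 3 completes the 8 across.
R3C1 = 6 − 4 = 2 completes the 6 across.

6, 2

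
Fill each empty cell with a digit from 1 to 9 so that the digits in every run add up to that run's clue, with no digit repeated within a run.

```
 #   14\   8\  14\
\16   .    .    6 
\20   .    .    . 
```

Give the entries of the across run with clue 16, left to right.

9, 1, 6

R2C3 = 14 − 6 = 8 completes the 14 down.
Nothing is forced directly, so branch on R2C1, whose candidates are 5 or 9. If R2C1 = 9: then R1C1 would have to be in {1,2,3,7,8,9} for the 16 across but in {5} for the 14 down — contradiction. So R2C1 = 5.
R1C1 = 14 − 5 = 9 completes the 14 down.
R1C2 = 16 − 15 = 1 completes the 16 across.
R2C2 = 20 − 13 = 7 completes the 20 across.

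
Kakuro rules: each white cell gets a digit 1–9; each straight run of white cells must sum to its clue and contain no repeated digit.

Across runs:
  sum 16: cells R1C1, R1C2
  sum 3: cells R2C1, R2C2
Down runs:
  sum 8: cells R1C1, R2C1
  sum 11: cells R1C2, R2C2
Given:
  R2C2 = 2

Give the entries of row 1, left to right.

7, 9

16 in 2 cells must be {7,9}; 3 in 2 cells must be {1,2}.
R1C1 = 7: only digit in both the 16-across and 8-down candidate sets.
R1C2 = 16 − 7 = 9 completes the 16 across.
R2C1 = 3 − 2 = 1 completes the 3 across.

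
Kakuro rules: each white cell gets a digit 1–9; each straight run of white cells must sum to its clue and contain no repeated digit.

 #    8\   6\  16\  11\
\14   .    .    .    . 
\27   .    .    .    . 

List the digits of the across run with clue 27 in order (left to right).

16 in 2 cells must be {7,9}.
Only 7 fits R1C3 under both its across sum 14 and down sum 16.
R2C3 = 16 − 7 = 9 completes the 16 down.
Nothing is forced directly, so branch on R1C1, whose candidates are 1 or 2. If R1C1 = 1: that forces R2C1 = 7, R2C2 = 5, R2C4 = 6, after which R1C2 would have to be in {2,4} for the 14 across but in {1} for the 6 down — contradiction. So R1C1 = 2.
R1C4 = 4: the only remaining digit allowed by both the 14 across and the 11 down.
R2C1 = 8 − 2 = 6 completes the 8 down.
R2C4 = 11 − 4 = 7 completes the 11 down.
R1C2 = 14 − 13 = 1 completes the 14 across.
R2C2 = 27 − 22 = 5 completes the 27 across.

6 5 9 7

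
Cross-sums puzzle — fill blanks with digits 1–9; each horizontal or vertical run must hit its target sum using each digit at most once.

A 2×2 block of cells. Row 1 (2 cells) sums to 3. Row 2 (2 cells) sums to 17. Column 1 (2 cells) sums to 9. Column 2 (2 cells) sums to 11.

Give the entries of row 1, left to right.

1 2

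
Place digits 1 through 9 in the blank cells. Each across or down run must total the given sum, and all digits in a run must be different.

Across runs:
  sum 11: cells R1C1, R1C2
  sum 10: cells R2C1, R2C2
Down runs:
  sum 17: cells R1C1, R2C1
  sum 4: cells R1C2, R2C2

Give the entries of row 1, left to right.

8 3

17 in 2 cells must be {8,9}; 4 in 2 cells must be {1,3}.
The 11 across and the 4 down share only 3, so R1C2 = 3.
R2C2 = 4 − 3 = 1 completes the 4 down.
R1C1 = 11 − 3 = 8 completes the 11 across.
R2C1 = 10 − 1 = 9 completes the 10 across.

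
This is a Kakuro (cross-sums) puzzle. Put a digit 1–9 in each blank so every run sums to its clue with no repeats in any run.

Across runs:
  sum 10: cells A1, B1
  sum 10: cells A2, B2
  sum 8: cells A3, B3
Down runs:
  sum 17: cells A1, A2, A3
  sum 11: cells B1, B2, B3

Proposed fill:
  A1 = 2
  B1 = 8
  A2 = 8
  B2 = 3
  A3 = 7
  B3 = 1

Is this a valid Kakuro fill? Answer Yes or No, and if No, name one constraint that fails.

No — the down run B1–B3 sums to 12, not 11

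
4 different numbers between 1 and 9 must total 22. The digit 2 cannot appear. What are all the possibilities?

4 distinct digits from 1–9 sum between 10 and 30.
Dropping sets that contain 2.

{1,4,8,9}; {1,5,7,9}; {1,6,7,8}; {3,4,6,9}; {3,4,7,8}; {3,5,6,8}; {4,5,6,7}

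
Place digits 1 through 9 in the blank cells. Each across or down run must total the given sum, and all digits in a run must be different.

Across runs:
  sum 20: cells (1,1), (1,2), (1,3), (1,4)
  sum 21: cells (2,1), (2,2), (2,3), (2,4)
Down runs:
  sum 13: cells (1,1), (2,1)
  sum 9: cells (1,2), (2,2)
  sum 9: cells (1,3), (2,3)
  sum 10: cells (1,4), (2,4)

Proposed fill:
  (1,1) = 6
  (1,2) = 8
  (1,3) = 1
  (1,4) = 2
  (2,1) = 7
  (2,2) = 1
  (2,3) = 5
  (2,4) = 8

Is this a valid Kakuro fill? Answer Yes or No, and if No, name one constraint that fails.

No — the across run (1,1)–(1,4) sums to 17, not 20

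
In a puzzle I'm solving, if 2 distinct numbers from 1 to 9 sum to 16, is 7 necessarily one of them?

Yes

The only way to make 16 from 2 distinct digits is {7,9}, which contains 7.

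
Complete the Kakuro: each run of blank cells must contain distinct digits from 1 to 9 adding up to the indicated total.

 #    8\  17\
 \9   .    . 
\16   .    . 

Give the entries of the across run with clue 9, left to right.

16 in 2 cells must be {7,9}; 17 in 2 cells must be {8,9}.
The 9 across and the 17 down share only 8, so R1C2 = 8.
The 16 across and the 8 down share only 7, so R2C1 = 7.
R2C2 = 16 − 7 = 9 completes the 16 across.
R1C1 = 9 − 8 = 1 completes the 9 across.

1, 8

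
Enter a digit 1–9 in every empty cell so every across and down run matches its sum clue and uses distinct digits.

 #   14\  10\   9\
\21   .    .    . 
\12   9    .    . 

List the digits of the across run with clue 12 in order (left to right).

9, 1, 2

R1C1 = 14 − 9 = 5 completes the 14 down.
Given what's placed, R1C3 must be 7 to fit the 21 across and 9 down.
R2C3 = 9 − 7 = 2 completes the 9 down.
R1C2 = 21 − 12 = 9 completes the 21 across.
R2C2 = 12 − 11 = 1 completes the 12 across.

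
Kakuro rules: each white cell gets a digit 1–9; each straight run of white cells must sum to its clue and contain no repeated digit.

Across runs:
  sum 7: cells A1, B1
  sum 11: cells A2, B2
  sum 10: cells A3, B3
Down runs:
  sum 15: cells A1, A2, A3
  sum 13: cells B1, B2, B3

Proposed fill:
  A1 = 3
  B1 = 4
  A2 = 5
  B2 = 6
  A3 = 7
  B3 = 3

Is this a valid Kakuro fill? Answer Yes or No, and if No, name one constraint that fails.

Yes

Across: 3+4=7; 5+6=11; 7+3=10. Down: 3+5+7=15; 4+6+3=13. No digit repeats within any run.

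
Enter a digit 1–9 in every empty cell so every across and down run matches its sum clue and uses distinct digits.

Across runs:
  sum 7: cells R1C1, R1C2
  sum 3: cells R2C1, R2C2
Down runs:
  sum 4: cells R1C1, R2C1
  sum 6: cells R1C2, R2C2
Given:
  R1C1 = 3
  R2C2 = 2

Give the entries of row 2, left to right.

3 in 2 cells must be {1,2}; 4 in 2 cells must be {1,3}.
R1C2 = 7 − 3 = 4 completes the 7 across.
R2C1 = 3 − 2 = 1 completes the 3 across.

1 2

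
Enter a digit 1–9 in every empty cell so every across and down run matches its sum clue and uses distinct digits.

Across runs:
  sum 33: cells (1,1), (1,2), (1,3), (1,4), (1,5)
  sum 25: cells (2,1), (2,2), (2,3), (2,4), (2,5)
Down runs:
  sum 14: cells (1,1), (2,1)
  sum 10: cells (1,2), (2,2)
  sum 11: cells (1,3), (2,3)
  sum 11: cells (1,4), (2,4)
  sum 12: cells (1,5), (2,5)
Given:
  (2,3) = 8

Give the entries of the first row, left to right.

8, 6, 3, 9, 7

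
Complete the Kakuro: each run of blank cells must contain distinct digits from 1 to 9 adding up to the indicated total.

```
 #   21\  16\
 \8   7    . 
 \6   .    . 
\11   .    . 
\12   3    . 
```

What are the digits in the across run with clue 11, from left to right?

9 2

R1C2 = 8 − 7 = 1 completes the 8 across.
R4C2 = 12 − 3 = 9 completes the 12 across.
No cell is forced outright now. R2C1 can only be 2 or 5 (the digits allowed by both its 6 across and its 21 down). If R2C1 = 5: then R2C2 would have to be in {1} for the 6 across but in {2,4} for the 16 down — contradiction. So R2C1 = 2.
R2C2 = 6 − 2 = 4 completes the 6 across.
R3C1 = 21 − 12 = 9 completes the 21 down.
R3C2 = 11 − 9 = 2 completes the 11 across.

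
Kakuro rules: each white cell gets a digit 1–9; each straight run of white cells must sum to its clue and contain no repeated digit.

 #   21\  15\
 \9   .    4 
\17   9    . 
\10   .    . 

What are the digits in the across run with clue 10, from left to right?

7 3

17 in 2 cells must be {8,9}.
R1C1 = 9 − 4 = 5 completes the 9 across.
R2C2 = 17 − 9 = 8 completes the 17 across.
R3C1 = 21 − 14 = 7 completes the 21 down.
R3C2 = 10 − 7 = 3 completes the 10 across.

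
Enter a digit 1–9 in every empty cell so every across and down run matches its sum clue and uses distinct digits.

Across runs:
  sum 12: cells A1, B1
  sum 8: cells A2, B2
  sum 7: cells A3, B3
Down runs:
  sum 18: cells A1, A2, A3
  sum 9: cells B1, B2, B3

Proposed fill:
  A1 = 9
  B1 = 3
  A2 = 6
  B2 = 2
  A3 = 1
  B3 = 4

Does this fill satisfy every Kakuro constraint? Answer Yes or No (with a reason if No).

No — the across run A3–B3 sums to 5, not 7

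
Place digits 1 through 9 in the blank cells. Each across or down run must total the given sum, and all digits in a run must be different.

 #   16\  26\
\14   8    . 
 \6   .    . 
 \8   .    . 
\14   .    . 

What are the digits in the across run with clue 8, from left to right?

1 7

R1C2 = 14 − 8 = 6 completes the 14 across.
Given what's placed, R4C1 must be 5 to fit the 14 across and 16 down.
R4C2 = 14 − 5 = 9 completes the 14 across.
Given what's placed, R2C2 must be 4 to fit the 6 across and 26 down.
R3C2 = 26 − 19 = 7 completes the 26 down.
R2C1 = 6 − 4 = 2 completes the 6 across.
R3C1 = 8 − 7 = 1 completes the 8 across.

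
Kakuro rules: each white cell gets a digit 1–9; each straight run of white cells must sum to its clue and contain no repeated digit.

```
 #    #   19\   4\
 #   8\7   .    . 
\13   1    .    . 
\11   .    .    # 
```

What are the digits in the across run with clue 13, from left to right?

1, 9, 3

4 in 2 cells must be {1,3}.
Given what's placed, R2C3 must be 3 to fit the 13 across and 4 down.
R3C1 = 8 − 1 = 7 completes the 8 down.
R3C2 = 11 − 7 = 4 completes the 11 across.
R1C2 = 6: the only remaining digit allowed by both the 7 across and the 19 down.
R1C3 = 7 − 6 = 1 completes the 7 across.
R2C2 = 13 − 4 = 9 completes the 13 across.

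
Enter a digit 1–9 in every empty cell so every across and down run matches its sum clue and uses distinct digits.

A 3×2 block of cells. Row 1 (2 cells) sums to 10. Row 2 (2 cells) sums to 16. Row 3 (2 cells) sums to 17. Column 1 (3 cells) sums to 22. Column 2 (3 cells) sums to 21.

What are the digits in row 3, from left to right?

16 in 2 cells must be {7,9}; 17 in 2 cells must be {8,9}.
Nothing is forced directly, so branch on (3,1), whose candidates are 8 or 9. If (3,1) = 8: that forces (1,1) = 9, after which (1,2) would have to be in {1} for the 10 across but in {4,5,6,7,8,9} for the 21 down — contradiction. So (3,1) = 9.
Given what's placed, (2,1) must be 7 to fit the 16 across and 22 down.
(2,2) = 16 − 7 = 9 completes the 16 across.
(3,2) = 17 − 9 = 8 completes the 17 across.
(1,1) = 22 − 16 = 6 completes the 22 down.
(1,2) = 10 − 6 = 4 completes the 10 across.

9 8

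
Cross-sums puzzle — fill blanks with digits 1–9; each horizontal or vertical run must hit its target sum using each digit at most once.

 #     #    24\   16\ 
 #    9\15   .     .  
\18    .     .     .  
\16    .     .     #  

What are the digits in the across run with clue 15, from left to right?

8 7

16 in 2 cells must be {7,9}; 24 in 3 cells must be {7,8,9}.
The 16 across and the 9 down share only 7, so R3C1 = 7.
R3C2 = 16 − 7 = 9 completes the 16 across.
R2C1 = 9 − 7 = 2 completes the 9 down.
R2C2 = 7: the only remaining digit allowed by both the 18 across and the 24 down.
R2C3 = 18 − 9 = 9 completes the 18 across.
R1C2 = 24 − 16 = 8 completes the 24 down.
R1C3 = 15 − 8 = 7 completes the 15 across.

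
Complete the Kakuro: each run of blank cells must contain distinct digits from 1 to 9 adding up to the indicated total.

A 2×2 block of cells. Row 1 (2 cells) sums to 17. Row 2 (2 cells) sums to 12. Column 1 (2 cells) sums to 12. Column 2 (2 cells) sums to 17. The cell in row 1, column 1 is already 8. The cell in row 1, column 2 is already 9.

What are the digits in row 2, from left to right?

4 8

17 in 2 cells must be {8,9}.
(2,1) = 12 − 8 = 4 completes the 12 down.
(2,2) = 12 − 4 = 8 completes the 12 across.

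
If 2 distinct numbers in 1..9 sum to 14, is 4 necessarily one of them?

Counterexample: {5,9} sums to 14 without using 4.

No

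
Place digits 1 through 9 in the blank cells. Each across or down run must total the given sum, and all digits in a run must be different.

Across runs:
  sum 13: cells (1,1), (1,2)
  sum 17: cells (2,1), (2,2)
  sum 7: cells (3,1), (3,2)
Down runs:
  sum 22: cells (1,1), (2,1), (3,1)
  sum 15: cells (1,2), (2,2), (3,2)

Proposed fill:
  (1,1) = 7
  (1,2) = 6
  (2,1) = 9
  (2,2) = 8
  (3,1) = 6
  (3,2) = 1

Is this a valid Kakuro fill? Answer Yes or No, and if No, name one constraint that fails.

Across: 7+6=13; 9+8=17; 6+1=7. Down: 7+9+6=22; 6+8+1=15. No digit repeats within any run.

Yes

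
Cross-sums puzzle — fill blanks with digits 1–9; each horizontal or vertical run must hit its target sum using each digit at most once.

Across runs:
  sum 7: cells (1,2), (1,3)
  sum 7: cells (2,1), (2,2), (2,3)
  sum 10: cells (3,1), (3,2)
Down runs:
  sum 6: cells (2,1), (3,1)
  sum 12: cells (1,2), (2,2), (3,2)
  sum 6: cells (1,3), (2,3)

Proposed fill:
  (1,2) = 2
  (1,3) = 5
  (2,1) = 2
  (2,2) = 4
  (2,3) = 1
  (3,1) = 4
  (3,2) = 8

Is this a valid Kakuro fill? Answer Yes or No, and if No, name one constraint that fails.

No — the down run (1,2)–(3,2) sums to 14, not 12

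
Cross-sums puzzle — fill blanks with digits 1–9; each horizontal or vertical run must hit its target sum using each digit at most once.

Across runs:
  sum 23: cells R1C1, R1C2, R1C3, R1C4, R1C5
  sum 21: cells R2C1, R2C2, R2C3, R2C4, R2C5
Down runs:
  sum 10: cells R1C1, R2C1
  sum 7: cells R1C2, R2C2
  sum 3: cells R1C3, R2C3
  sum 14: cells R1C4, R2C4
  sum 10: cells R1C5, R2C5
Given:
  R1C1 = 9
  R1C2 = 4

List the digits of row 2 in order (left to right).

1, 3, 2, 8, 7

3 in 2 cells must be {1,2}.
R2C1 = 10 − 9 = 1 completes the 10 down.
R2C2 = 7 − 4 = 3 completes the 7 down.
Given what's placed, R2C3 must be 2 to fit the 21 across and 3 down.
R1C3 = 3 − 2 = 1 completes the 3 down.
Given what's placed, R1C4 must be 6 to fit the 23 across and 14 down.
R1C5 = 23 − 20 = 3 completes the 23 across.
R2C4 = 14 − 6 = 8 completes the 14 down.
R2C5 = 21 − 14 = 7 completes the 21 across.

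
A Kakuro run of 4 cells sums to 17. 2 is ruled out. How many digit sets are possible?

4

4 distinct digits from 1–9 sum between 10 and 30.
Dropping sets that contain 2.
Enumerating: {1,3,4,9}, {1,3,5,8}, {1,3,6,7}, {1,4,5,7}.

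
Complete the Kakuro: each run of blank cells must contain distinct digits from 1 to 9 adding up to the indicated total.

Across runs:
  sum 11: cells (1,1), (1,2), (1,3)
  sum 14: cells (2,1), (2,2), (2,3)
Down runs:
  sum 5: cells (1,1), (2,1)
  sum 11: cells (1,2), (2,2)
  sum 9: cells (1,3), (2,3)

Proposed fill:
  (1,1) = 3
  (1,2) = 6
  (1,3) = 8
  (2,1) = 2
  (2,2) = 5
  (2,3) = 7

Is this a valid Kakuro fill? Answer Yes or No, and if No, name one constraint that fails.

No — the down run (1,3)–(2,3) sums to 15, not 9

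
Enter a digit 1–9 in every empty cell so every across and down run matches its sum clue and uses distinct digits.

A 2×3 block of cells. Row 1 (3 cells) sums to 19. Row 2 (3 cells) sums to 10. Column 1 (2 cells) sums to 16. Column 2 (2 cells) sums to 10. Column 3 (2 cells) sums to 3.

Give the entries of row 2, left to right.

16 in 2 cells must be {7,9}; 3 in 2 cells must be {1,2}.
The 19 across and the 3 down share only 2, so (1,3) = 2.
The 10 across and the 16 down share only 7, so (2,1) = 7.
(2,3) = 3 − 2 = 1 completes the 3 down.
(1,1) = 16 − 7 = 9 completes the 16 down.
(1,2) = 19 − 11 = 8 completes the 19 across.
(2,2) = 10 − 8 = 2 completes the 10 across.

7 2 1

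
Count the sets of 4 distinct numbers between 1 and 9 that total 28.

2

4 distinct digits from 1–9 sum between 10 and 30.
Enumerating: {4,7,8,9}, {5,6,8,9}.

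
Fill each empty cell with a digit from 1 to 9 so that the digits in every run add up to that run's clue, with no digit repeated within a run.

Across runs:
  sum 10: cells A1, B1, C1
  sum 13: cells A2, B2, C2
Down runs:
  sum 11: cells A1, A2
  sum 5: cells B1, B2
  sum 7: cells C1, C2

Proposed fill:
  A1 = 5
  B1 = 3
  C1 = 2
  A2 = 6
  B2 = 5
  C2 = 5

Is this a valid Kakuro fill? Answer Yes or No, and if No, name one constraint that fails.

No — the across run A2–C2 sums to 16, not 13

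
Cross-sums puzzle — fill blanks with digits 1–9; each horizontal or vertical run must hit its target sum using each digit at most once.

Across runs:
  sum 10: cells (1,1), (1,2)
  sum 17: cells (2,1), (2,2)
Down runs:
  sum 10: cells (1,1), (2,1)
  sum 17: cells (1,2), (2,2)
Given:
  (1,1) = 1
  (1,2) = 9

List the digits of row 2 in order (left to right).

9, 8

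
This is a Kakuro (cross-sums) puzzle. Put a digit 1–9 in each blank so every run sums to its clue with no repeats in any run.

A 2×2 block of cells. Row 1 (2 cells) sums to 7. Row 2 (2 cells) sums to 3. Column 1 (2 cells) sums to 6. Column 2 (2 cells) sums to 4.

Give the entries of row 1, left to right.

4, 3

3 in 2 cells must be {1,2}; 4 in 2 cells must be {1,3}.
The 3 across and the 4 down share only 1, so (2,2) = 1.
(1,2) = 4 − 1 = 3 completes the 4 down.
(2,1) = 3 − 1 = 2 completes the 3 across.
(1,1) = 7 − 3 = 4 completes the 7 across.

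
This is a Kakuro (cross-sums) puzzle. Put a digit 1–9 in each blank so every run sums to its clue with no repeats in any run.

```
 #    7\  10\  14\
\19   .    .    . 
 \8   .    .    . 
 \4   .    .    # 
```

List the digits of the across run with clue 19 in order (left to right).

4 in 2 cells must be {1,3}; 7 in 3 cells must be {1,2,4}.
Only 5 fits R2C3 under both its across sum 8 and down sum 14.
The 4 across and the 7 down share only 1, so R3C1 = 1.
R3C2 = 4 − 1 = 3 completes the 4 across.
R1C3 = 14 − 5 = 9 completes the 14 down.
R2C1 = 2: the only remaining digit allowed by both the 8 across and the 7 down.
R2C2 = 8 − 7 = 1 completes the 8 across.
R1C1 = 7 − 3 = 4 completes the 7 down.
R1C2 = 19 − 13 = 6 completes the 19 across.

4 6 9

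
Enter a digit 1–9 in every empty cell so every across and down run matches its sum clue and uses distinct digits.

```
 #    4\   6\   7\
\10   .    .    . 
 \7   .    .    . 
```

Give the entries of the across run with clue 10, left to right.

7 in 3 cells must be {1,2,4}; 4 in 2 cells must be {1,3}.
The 7 across and the 4 down share only 1, so R2C1 = 1.
R1C1 = 4 − 1 = 3 completes the 4 down.
Nothing is forced directly, so branch on R2C2, whose candidates are 2 or 4. If R2C2 = 2: then R1C2 would have to be in {1,2,5,6} for the 10 across but in {4} for the 6 down — contradiction. So R2C2 = 4.
R1C2 = 6 − 4 = 2 completes the 6 down.
R1C3 = 10 − 5 = 5 completes the 10 across.
R2C3 = 7 − 5 = 2 completes the 7 across.

3, 2, 5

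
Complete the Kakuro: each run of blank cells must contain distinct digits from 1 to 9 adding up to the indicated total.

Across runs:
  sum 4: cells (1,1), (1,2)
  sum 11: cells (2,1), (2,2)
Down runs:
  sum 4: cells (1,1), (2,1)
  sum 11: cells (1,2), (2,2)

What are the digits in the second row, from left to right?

3 8

4 in 2 cells must be {1,3}.
The 4 across and the 11 down share only 3, so (1,2) = 3.
The 11 across and the 4 down share only 3, so (2,1) = 3.
(2,2) = 11 − 3 = 8 completes the 11 across.
(1,1) = 4 − 3 = 1 completes the 4 across.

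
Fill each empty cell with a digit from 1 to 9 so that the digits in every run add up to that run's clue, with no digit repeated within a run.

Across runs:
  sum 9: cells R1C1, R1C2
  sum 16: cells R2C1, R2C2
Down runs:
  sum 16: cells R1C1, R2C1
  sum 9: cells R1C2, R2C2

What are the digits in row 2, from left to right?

16 in 2 cells must be {7,9}.
The 9 across and the 16 down share only 7, so R1C1 = 7.
R1C2 = 9 − 7 = 2 completes the 9 across.
R2C1 = 16 − 7 = 9 completes the 16 down.
R2C2 = 16 − 9 = 7 completes the 16 across.

9 7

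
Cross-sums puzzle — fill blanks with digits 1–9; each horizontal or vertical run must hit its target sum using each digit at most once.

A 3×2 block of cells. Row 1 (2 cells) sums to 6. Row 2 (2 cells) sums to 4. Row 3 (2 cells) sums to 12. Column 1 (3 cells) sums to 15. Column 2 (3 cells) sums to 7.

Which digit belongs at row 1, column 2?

2

4 in 2 cells must be {1,3}; 7 in 3 cells must be {1,2,4}.
The 4 across and the 7 down share only 1, so (2,2) = 1.
Given what's placed, (3,2) must be 4 to fit the 12 across and 7 down.
(1,2) = 7 − 5 = 2 completes the 7 down.
(2,1) = 4 − 1 = 3 completes the 4 across.
(3,1) = 12 − 4 = 8 completes the 12 across.
(1,1) = 6 − 2 = 4 completes the 6 across.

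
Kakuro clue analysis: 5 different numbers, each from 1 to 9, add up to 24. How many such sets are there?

11

5 distinct digits from 1–9 sum between 15 and 35.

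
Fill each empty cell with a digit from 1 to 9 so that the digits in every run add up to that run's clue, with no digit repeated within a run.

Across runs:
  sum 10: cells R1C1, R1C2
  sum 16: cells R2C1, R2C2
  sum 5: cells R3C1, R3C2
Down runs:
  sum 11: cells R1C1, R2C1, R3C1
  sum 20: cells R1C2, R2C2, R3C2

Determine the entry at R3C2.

4

16 in 2 cells must be {7,9}.
The 16 across and the 11 down share only 7, so R2C1 = 7.
R2C2 = 16 − 7 = 9 completes the 16 across.
Nothing is forced directly, so branch on R1C1, whose candidates are 1 or 3. If R1C1 = 1: then R1C2 would have to be in {9} for the 10 across but in {3,4,5,6,7,8} for the 20 down — contradiction. So R1C1 = 3.
R1C2 = 10 − 3 = 7 completes the 10 across.
R3C1 = 11 − 10 = 1 completes the 11 down.
R3C2 = 5 − 1 = 4 completes the 5 across.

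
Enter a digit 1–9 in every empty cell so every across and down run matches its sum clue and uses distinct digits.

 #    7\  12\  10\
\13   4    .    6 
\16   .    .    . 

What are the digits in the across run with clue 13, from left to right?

R1C2 = 13 − 10 = 3 completes the 13 across.
R2C1 = 7 − 4 = 3 completes the 7 down.
R2C2 = 12 − 3 = 9 completes the 12 down.
R2C3 = 16 − 12 = 4 completes the 16 across.

4 3 6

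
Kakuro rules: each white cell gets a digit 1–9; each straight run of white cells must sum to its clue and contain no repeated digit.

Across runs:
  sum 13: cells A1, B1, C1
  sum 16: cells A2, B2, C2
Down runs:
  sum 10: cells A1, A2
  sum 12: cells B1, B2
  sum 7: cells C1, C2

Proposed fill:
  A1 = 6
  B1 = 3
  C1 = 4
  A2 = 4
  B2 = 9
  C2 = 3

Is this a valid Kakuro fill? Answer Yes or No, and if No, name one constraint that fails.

Yes

Across: 6+3+4=13; 4+9+3=16. Down: 6+4=10; 3+9=12; 4+3=7. No digit repeats within any run.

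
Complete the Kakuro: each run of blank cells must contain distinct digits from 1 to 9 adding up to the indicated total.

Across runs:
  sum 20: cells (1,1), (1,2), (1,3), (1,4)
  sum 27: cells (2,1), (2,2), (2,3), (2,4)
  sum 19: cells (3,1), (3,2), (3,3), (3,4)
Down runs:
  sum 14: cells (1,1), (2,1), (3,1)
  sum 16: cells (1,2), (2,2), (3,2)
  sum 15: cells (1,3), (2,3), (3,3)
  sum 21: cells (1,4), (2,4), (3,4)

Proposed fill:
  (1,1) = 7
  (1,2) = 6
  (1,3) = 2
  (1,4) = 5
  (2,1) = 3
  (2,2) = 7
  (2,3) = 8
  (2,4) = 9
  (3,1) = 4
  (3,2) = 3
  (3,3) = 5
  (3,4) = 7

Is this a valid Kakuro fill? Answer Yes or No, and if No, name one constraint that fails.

Across: 7+6+2+5=20; 3+7+8+9=27; 4+3+5+7=19. Down: 7+3+4=14; 6+7+3=16; 2+8+5=15; 5+9+7=21. No digit repeats within any run.

Yes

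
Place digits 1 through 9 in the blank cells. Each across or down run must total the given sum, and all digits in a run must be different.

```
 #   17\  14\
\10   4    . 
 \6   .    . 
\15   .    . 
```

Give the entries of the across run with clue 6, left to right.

5 1

R1C2 = 10 − 4 = 6 completes the 10 across.
R2C1 = 5: the only remaining digit allowed by both the 6 across and the 17 down.
R2C2 = 6 − 5 = 1 completes the 6 across.
R3C1 = 17 − 9 = 8 completes the 17 down.
R3C2 = 15 − 8 = 7 completes the 15 across.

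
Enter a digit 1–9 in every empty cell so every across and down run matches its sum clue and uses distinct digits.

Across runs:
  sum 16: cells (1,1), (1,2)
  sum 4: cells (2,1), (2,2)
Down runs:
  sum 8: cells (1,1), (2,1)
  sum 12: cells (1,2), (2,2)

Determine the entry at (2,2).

3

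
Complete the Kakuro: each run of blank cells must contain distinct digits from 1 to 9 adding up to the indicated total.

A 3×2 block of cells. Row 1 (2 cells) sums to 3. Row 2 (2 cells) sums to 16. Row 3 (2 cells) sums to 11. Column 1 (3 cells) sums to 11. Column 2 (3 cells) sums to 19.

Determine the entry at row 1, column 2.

2

3 in 2 cells must be {1,2}; 16 in 2 cells must be {7,9}.
The 3 across and the 19 down share only 2, so (1,2) = 2.
The 16 across and the 11 down share only 7, so (2,1) = 7.
(2,2) = 16 − 7 = 9 completes the 16 across.
(3,1) = 3: the only remaining digit allowed by both the 11 across and the 11 down.
(3,2) = 11 − 3 = 8 completes the 11 across.
(1,1) = 3 − 2 = 1 completes the 3 across.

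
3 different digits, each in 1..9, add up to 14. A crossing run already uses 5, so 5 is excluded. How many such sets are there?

3 distinct digits from 1–9 sum between 6 and 24.
Dropping sets that contain 5.
Enumerating: {1,4,9}, {1,6,7}, {2,3,9}, {2,4,8}, {3,4,7}.

5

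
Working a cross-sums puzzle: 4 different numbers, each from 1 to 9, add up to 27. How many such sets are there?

3

4 distinct digits from 1–9 sum between 10 and 30.
Enumerating: {3,7,8,9}, {4,6,8,9}, {5,6,7,9}.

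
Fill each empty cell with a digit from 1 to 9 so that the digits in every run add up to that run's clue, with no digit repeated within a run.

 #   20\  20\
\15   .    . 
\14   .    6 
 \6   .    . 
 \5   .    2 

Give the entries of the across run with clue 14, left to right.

8 6

R2C1 = 14 − 6 = 8 completes the 14 across.
R4C1 = 5 − 2 = 3 completes the 5 across.
R1C1 = 7: the only remaining digit allowed by both the 15 across and the 20 down.
R1C2 = 15 − 7 = 8 completes the 15 across.
R3C1 = 20 − 18 = 2 completes the 20 down.
R3C2 = 6 − 2 = 4 completes the 6 across.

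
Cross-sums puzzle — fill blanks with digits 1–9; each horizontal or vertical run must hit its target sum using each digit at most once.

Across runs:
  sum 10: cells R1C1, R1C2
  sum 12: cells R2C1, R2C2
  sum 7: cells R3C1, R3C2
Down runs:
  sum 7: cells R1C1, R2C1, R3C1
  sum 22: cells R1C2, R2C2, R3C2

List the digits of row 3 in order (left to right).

7 in 3 cells must be {1,2,4}.
The 12 across and the 7 down share only 4, so R2C1 = 4.
R2C2 = 12 − 4 = 8 completes the 12 across.
Given what's placed, R3C2 must be 5 to fit the 7 across and 22 down.
R1C2 = 22 − 13 = 9 completes the 22 down.
R3C1 = 7 − 5 = 2 completes the 7 across.
R1C1 = 10 − 9 = 1 completes the 10 across.

2 5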